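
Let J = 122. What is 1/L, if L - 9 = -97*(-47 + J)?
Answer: -1/7266 ≈ -0.00013763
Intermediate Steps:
L = -7266 (L = 9 - 97*(-47 + 122) = 9 - 97*75 = 9 - 7275 = -7266)
1/L = 1/(-7266) = -1/7266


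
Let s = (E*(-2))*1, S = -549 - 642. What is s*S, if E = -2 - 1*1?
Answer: -7146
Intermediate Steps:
S = -1191
E = -3 (E = -2 - 1 = -3)
s = 6 (s = -3*(-2)*1 = 6*1 = 6)
s*S = 6*(-1191) = -7146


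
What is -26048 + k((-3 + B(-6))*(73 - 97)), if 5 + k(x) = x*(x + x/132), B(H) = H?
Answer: 230521/11 ≈ 20956.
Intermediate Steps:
k(x) = -5 + 133*x²/132 (k(x) = -5 + x*(x + x/132) = -5 + x*(133*x/132) = -5 + 133*x²/132)
-26048 + k((-3 + B(-6))*(73 - 97)) = -26048 + (-5 + 133*((-3 - 6)*(73 - 97))²/132) = -26048 + (-5 + 133*(-9*(-24))²/132) = -26048 + (-5 + (133/132)*216²) = -26048 + (-5 + (133/132)*46656) = -26048 + (-5 + 517104/11) = -26048 + 517049/11 = 230521/11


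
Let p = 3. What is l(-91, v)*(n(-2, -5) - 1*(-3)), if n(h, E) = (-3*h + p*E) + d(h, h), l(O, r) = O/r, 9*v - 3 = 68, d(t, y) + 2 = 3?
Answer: 4095/71 ≈ 57.676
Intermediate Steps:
d(t, y) = 1 (d(t, y) = -2 + 3 = 1)
v = 71/9 (v = 1/3 + (1/9)*68 = 1/3 + 68/9 = 71/9 ≈ 7.8889)
n(h, E) = 1 - 3*h + 3*E (n(h, E) = (-3*h + 3*E) + 1 = 1 - 3*h + 3*E)
l(-91, v)*(n(-2, -5) - 1*(-3)) = (-91/71/9)*((1 - 3*(-2) + 3*(-5)) - 1*(-3)) = (-91*9/71)*((1 + 6 - 15) + 3) = -819*(-8 + 3)/71 = -819/71*(-5) = 4095/71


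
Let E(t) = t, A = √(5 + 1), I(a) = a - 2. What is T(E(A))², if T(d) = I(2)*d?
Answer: 0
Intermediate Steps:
I(a) = -2 + a
A = √6 ≈ 2.4495
T(d) = 0 (T(d) = (-2 + 2)*d = 0*d = 0)
T(E(A))² = 0² = 0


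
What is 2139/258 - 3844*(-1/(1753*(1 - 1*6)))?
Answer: 5918861/753790 ≈ 7.8521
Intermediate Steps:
2139/258 - 3844*(-1/(1753*(1 - 1*6))) = 2139*(1/258) - 3844*(-1/(1753*(1 - 6))) = 713/86 - 3844/((-5*(-1753))) = 713/86 - 3844/8765 = 5918861/753790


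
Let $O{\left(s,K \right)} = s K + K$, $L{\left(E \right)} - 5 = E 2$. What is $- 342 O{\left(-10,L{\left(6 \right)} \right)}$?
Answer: $52326$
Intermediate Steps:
$L{\left(E \right)} = 5 + 2 E$ ($L{\left(E \right)} = 5 + E 2 = 5 + 2 E$)
$O{\left(s,K \right)} = K + K s$ ($O{\left(s,K \right)} = K s + K = K + K s$)
$- 342 O{\left(-10,L{\left(6 \right)} \right)} = - 342 \left(5 + 2 \cdot 6\right) \left(1 - 10\right) = - 342 \left(5 + 12\right) \left(-9\right) = - 342 \cdot 17 \left(-9\right) = \left(-342\right) \left(-153\right) = 52326$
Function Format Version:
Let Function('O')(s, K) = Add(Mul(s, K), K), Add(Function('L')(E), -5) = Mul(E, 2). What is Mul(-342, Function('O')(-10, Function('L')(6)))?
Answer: 52326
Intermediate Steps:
Function('L')(E) = Add(5, Mul(2, E)) (Function('L')(E) = Add(5, Mul(E, 2)) = Add(5, Mul(2, E)))
Function('O')(s, K) = Add(K, Mul(K, s)) (Function('O')(s, K) = Add(Mul(K, s), K) = Add(K, Mul(K, s)))
Mul(-342, Function('O')(-10, Function('L')(6))) = Mul(-342, Mul(Add(5, Mul(2, 6)), Add(1, -10))) = Mul(-342, Mul(Add(5, 12), -9)) = Mul(-342, Mul(17, -9)) = Mul(-342, -153) = 52326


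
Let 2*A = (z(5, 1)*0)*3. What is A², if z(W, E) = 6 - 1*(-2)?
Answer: 0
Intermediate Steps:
z(W, E) = 8 (z(W, E) = 6 + 2 = 8)
A = 0 (A = ((8*0)*3)/2 = (0*3)/2 = (½)*0 = 0)
A² = 0² = 0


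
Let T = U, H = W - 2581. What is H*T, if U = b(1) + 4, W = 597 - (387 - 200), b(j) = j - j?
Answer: -8684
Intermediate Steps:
b(j) = 0
W = 410 (W = 597 - 1*187 = 597 - 187 = 410)
H = -2171 (H = 410 - 2581 = -2171)
U = 4 (U = 0 + 4 = 4)
T = 4
H*T = -2171*4 = -8684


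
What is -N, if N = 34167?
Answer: -34167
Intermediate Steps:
-N = -1*34167 = -34167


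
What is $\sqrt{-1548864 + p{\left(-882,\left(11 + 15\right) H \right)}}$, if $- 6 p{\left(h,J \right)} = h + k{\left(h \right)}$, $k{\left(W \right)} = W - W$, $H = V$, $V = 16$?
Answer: $i \sqrt{1548717} \approx 1244.5 i$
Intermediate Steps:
$H = 16$
$k{\left(W \right)} = 0$
$p{\left(h,J \right)} = - \frac{h}{6}$ ($p{\left(h,J \right)} = - \frac{h + 0}{6} = - \frac{h}{6}$)
$\sqrt{-1548864 + p{\left(-882,\left(11 + 15\right) H \right)}} = \sqrt{-1548864 - -147} = \sqrt{-1548864 + 147} = \sqrt{-1548717} = i \sqrt{1548717}$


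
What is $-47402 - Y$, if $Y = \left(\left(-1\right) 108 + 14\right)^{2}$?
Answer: $-56238$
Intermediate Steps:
$Y = 8836$ ($Y = \left(-108 + 14\right)^{2} = \left(-94\right)^{2} = 8836$)
$-47402 - Y = -47402 - 8836 = -56238$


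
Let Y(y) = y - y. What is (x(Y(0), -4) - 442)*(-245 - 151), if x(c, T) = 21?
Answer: 166716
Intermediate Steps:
Y(y) = 0
(x(Y(0), -4) - 442)*(-245 - 151) = (21 - 442)*(-245 - 151) = -421*(-396) = 166716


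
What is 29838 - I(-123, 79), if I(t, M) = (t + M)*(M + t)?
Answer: 27902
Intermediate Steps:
I(t, M) = (M + t)**2 (I(t, M) = (M + t)*(M + t) = (M + t)**2)
29838 - I(-123, 79) = 29838 - (79 - 123)**2 = 29838 - 1*(-44)**2 = 29838 - 1*1936 = 29838 - 1936 = 27902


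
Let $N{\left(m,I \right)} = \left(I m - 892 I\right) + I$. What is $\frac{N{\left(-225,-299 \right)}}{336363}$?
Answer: $\frac{111228}{112121} \approx 0.99203$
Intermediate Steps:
$N{\left(m,I \right)} = - 891 I + I m$ ($N{\left(m,I \right)} = \left(- 892 I + I m\right) + I = - 891 I + I m$)
$\frac{N{\left(-225,-299 \right)}}{336363} = \frac{\left(-299\right) \left(-891 - 225\right)}{336363} = \left(-299\right) \left(-1116\right) \frac{1}{336363} = 333684 \cdot \frac{1}{336363} = \frac{111228}{112121}$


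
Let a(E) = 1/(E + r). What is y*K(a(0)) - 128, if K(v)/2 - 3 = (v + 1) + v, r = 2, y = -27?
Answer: -398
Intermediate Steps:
a(E) = 1/(2 + E) (a(E) = 1/(E + 2) = 1/(2 + E))
K(v) = 8 + 4*v (K(v) = 6 + 2*((v + 1) + v) = 6 + 2*((1 + v) + v) = 6 + 2*(1 + 2*v) = 6 + (2 + 4*v) = 8 + 4*v)
y*K(a(0)) - 128 = -27*(8 + 4/(2 + 0)) - 128 = -27*(8 + 4/2) - 128 = -27*(8 + 4*(1/2)) - 128 = -27*(8 + 2) - 128 = -27*10 - 128 = -270 - 128 = -398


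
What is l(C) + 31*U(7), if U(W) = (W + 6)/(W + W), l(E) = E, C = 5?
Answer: 473/14 ≈ 33.786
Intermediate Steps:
U(W) = (6 + W)/(2*W) (U(W) = (6 + W)/((2*W)) = (6 + W)*(1/(2*W)) = (6 + W)/(2*W))
l(C) + 31*U(7) = 5 + 31*((½)*(6 + 7)/7) = 5 + 31*((½)*(⅐)*13) = 5 + 31*(13/14) = 5 + 403/14 = 473/14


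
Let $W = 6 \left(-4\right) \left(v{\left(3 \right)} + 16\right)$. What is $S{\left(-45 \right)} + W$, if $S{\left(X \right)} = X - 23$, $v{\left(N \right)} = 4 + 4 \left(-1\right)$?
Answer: $-452$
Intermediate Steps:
$v{\left(N \right)} = 0$ ($v{\left(N \right)} = 4 - 4 = 0$)
$W = -384$ ($W = 6 \left(-4\right) \left(0 + 16\right) = \left(-24\right) 16 = -384$)
$S{\left(X \right)} = -23 + X$
$S{\left(-45 \right)} + W = \left(-23 - 45\right) - 384 = -68 - 384 = -452$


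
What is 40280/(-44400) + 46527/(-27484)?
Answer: -39660679/15253620 ≈ -2.6001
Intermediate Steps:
40280/(-44400) + 46527/(-27484) = 40280*(-1/44400) + 46527*(-1/27484) = -1007/1110 - 46527/27484 = -39660679/15253620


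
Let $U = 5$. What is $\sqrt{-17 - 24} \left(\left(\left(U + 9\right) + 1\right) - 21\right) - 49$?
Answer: $-49 - 6 i \sqrt{41} \approx -49.0 - 38.419 i$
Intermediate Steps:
$\sqrt{-17 - 24} \left(\left(\left(U + 9\right) + 1\right) - 21\right) - 49 = \sqrt{-17 - 24} \left(\left(\left(5 + 9\right) + 1\right) - 21\right) - 49 = \sqrt{-41} \left(\left(14 + 1\right) - 21\right) - 49 = i \sqrt{41} \left(15 - 21\right) - 49 = i \sqrt{41} \left(-6\right) - 49 = - 6 i \sqrt{41} - 49 = -49 - 6 i \sqrt{41}$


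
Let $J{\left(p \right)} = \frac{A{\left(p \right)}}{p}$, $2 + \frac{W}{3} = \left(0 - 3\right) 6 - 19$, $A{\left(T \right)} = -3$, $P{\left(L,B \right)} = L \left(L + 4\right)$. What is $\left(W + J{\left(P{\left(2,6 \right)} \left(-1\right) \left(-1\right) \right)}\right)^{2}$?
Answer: $\frac{219961}{16} \approx 13748.0$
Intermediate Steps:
$P{\left(L,B \right)} = L \left(4 + L\right)$
$W = -117$ ($W = -6 + 3 \left(\left(0 - 3\right) 6 - 19\right) = -6 + 3 \left(\left(-3\right) 6 - 19\right) = -6 + 3 \left(-18 - 19\right) = -6 + 3 \left(-37\right) = -6 - 111 = -117$)
$J{\left(p \right)} = - \frac{3}{p}$
$\left(W + J{\left(P{\left(2,6 \right)} \left(-1\right) \left(-1\right) \right)}\right)^{2} = \left(-117 - \frac{3}{2 \left(4 + 2\right) \left(-1\right) \left(-1\right)}\right)^{2} = \left(-117 - \frac{3}{2 \cdot 6 \left(-1\right) \left(-1\right)}\right)^{2} = \left(-117 - \frac{3}{12 \left(-1\right) \left(-1\right)}\right)^{2} = \left(-117 - \frac{3}{\left(-12\right) \left(-1\right)}\right)^{2} = \left(-117 - \frac{3}{12}\right)^{2} = \left(-117 - \frac{1}{4}\right)^{2} = \left(- \frac{469}{4}\right)^{2} = \frac{219961}{16}$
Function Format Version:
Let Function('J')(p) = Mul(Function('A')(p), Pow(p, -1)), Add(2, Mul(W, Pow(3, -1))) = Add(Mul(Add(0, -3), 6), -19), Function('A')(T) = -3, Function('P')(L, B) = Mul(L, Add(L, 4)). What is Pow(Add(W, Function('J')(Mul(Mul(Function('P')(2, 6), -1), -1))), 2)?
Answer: Rational(219961, 16) ≈ 13748.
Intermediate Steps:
Function('P')(L, B) = Mul(L, Add(4, L))
W = -117 (W = Add(-6, Mul(3, Add(Mul(Add(0, -3), 6), -19))) = Add(-6, Mul(3, Add(Mul(-3, 6), -19))) = Add(-6, Mul(3, Add(-18, -19))) = Add(-6, Mul(3, -37)) = Add(-6, -111) = -117)
Function('J')(p) = Mul(-3, Pow(p, -1))
Pow(Add(W, Function('J')(Mul(Mul(Function('P')(2, 6), -1), -1))), 2) = Pow(Add(-117, Mul(-3, Pow(Mul(Mul(Mul(2, Add(4, 2)), -1), -1), -1))), 2) = Pow(Add(-117, Mul(-3, Pow(Mul(Mul(Mul(2, 6), -1), -1), -1))), 2) = Pow(Add(-117, Mul(-3, Pow(Mul(Mul(12, -1), -1), -1))), 2) = Pow(Add(-117, Mul(-3, Pow(Mul(-12, -1), -1))), 2) = Pow(Add(-117, Mul(-3, Pow(12, -1))), 2) = Pow(Add(-117, Mul(-3, Rational(1, 12))), 2) = Pow(Add(-117, Rational(-1, 4)), 2) = Pow(Rational(-469, 4), 2) = Rational(219961, 16)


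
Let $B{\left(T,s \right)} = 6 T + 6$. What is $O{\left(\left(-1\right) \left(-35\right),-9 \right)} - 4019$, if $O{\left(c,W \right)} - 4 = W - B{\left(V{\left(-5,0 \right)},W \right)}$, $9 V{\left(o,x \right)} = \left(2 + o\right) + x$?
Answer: $-4028$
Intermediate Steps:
$V{\left(o,x \right)} = \frac{2}{9} + \frac{o}{9} + \frac{x}{9}$ ($V{\left(o,x \right)} = \frac{\left(2 + o\right) + x}{9} = \frac{2 + o + x}{9} = \frac{2}{9} + \frac{o}{9} + \frac{x}{9}$)
$B{\left(T,s \right)} = 6 + 6 T$
$O{\left(c,W \right)} = W$ ($O{\left(c,W \right)} = 4 - \left(6 - W + 6 \left(\frac{2}{9} + \frac{1}{9} \left(-5\right) + \frac{1}{9} \cdot 0\right)\right) = 4 - \left(6 - W + 6 \left(\frac{2}{9} - \frac{5}{9} + 0\right)\right) = 4 - \left(6 - 2 - W\right) = 4 + \left(W - \left(6 - 2\right)\right) = 4 + \left(W - 4\right) = 4 + \left(-4 + W\right) = W$)
$O{\left(\left(-1\right) \left(-35\right),-9 \right)} - 4019 = -9 - 4019 = -4028$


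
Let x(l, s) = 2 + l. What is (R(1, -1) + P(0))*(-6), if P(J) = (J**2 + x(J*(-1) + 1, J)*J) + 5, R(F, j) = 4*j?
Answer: -6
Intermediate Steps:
P(J) = 5 + J**2 + J*(3 - J) (P(J) = (J**2 + (2 + (J*(-1) + 1))*J) + 5 = (J**2 + (2 + (-J + 1))*J) + 5 = (J**2 + (2 + (1 - J))*J) + 5 = (J**2 + (3 - J)*J) + 5 = (J**2 + J*(3 - J)) + 5 = 5 + J**2 + J*(3 - J))
(R(1, -1) + P(0))*(-6) = (4*(-1) + (5 + 3*0))*(-6) = (-4 + (5 + 0))*(-6) = (-4 + 5)*(-6) = 1*(-6) = -6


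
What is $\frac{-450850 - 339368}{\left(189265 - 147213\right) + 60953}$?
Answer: $- \frac{87802}{11445} \approx -7.6716$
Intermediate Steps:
$\frac{-450850 - 339368}{\left(189265 - 147213\right) + 60953} = - \frac{790218}{\left(189265 - 147213\right) + 60953} = - \frac{790218}{42052 + 60953} = - \frac{790218}{103005} = \left(-790218\right) \frac{1}{103005} = - \frac{87802}{11445}$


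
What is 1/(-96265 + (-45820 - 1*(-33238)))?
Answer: -1/108847 ≈ -9.1872e-6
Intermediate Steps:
1/(-96265 + (-45820 - 1*(-33238))) = 1/(-96265 + (-45820 + 33238)) = 1/(-96265 - 12582) = 1/(-108847) = -1/108847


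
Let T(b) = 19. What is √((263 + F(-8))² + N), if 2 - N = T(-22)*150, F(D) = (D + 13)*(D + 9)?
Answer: 12*√479 ≈ 262.63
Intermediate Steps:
F(D) = (9 + D)*(13 + D) (F(D) = (13 + D)*(9 + D) = (9 + D)*(13 + D))
N = -2848 (N = 2 - 19*150 = 2 - 1*2850 = 2 - 2850 = -2848)
√((263 + F(-8))² + N) = √((263 + (117 + (-8)² + 22*(-8)))² - 2848) = √((263 + (117 + 64 - 176))² - 2848) = √((263 + 5)² - 2848) = √(268² - 2848) = √(71824 - 2848) = √68976 = 12*√479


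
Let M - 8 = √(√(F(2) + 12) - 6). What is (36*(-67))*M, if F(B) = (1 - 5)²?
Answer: -19296 - 2412*I*√(6 - 2*√7) ≈ -19296.0 - 2030.2*I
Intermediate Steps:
F(B) = 16 (F(B) = (-4)² = 16)
M = 8 + √(-6 + 2*√7) (M = 8 + √(√(16 + 12) - 6) = 8 + √(√28 - 6) = 8 + √(2*√7 - 6) = 8 + √(-6 + 2*√7) ≈ 8.0 + 0.84172*I)
(36*(-67))*M = (36*(-67))*(8 + √(-6 + 2*√7)) = -2412*(8 + √(-6 + 2*√7)) = -19296 - 2412*√(-6 + 2*√7)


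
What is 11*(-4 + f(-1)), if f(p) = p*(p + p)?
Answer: -22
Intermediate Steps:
f(p) = 2*p**2 (f(p) = p*(2*p) = 2*p**2)
11*(-4 + f(-1)) = 11*(-4 + 2*(-1)**2) = 11*(-4 + 2*1) = 11*(-4 + 2) = 11*(-2) = -22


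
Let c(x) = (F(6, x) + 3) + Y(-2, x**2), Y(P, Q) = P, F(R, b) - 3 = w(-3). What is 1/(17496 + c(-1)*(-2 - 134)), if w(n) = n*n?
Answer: 1/15728 ≈ 6.3581e-5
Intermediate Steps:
w(n) = n**2
F(R, b) = 12 (F(R, b) = 3 + (-3)**2 = 3 + 9 = 12)
c(x) = 13 (c(x) = (12 + 3) - 2 = 15 - 2 = 13)
1/(17496 + c(-1)*(-2 - 134)) = 1/(17496 + 13*(-2 - 134)) = 1/(17496 + 13*(-136)) = 1/(17496 - 1768) = 1/15728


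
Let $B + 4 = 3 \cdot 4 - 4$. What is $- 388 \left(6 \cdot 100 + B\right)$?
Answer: $-234352$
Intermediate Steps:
$B = 4$ ($B = -4 + \left(3 \cdot 4 - 4\right) = -4 + \left(12 - 4\right) = -4 + 8 = 4$)
$- 388 \left(6 \cdot 100 + B\right) = - 388 \left(6 \cdot 100 + 4\right) = - 388 \left(600 + 4\right) = \left(-388\right) 604 = -234352$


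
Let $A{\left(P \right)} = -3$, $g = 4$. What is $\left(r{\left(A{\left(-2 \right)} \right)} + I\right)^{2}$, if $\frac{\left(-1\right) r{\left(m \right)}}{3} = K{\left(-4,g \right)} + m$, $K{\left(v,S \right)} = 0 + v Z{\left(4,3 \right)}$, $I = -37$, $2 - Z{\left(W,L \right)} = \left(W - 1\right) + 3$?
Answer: $5776$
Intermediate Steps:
$Z{\left(W,L \right)} = - W$ ($Z{\left(W,L \right)} = 2 - \left(\left(W - 1\right) + 3\right) = 2 - \left(\left(-1 + W\right) + 3\right) = 2 - \left(2 + W\right) = - W$)
$K{\left(v,S \right)} = - 4 v$ ($K{\left(v,S \right)} = 0 + v \left(\left(-1\right) 4\right) = 0 + v \left(-4\right) = 0 - 4 v = - 4 v$)
$r{\left(m \right)} = -48 - 3 m$ ($r{\left(m \right)} = - 3 \left(\left(-4\right) \left(-4\right) + m\right) = - 3 \left(16 + m\right) = -48 - 3 m$)
$\left(r{\left(A{\left(-2 \right)} \right)} + I\right)^{2} = \left(\left(-48 - -9\right) - 37\right)^{2} = \left(\left(-48 + 9\right) - 37\right)^{2} = \left(-39 - 37\right)^{2} = \left(-76\right)^{2} = 5776$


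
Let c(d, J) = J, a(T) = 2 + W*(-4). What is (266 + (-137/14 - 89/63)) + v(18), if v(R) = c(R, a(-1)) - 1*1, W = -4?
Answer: 34247/126 ≈ 271.80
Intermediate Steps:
a(T) = 18 (a(T) = 2 - 4*(-4) = 2 + 16 = 18)
v(R) = 17 (v(R) = 18 - 1*1 = 18 - 1 = 17)
(266 + (-137/14 - 89/63)) + v(18) = (266 + (-137/14 - 89/63)) + 17 = (266 - 1411/126) + 17 = 32105/126 + 17 = 34247/126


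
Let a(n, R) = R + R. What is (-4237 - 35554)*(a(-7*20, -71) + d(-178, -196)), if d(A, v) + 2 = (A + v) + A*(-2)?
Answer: 6446142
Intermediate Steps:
a(n, R) = 2*R
d(A, v) = -2 + v - A (d(A, v) = -2 + ((A + v) + A*(-2)) = -2 + ((A + v) - 2*A) = -2 + (v - A) = -2 + v - A)
(-4237 - 35554)*(a(-7*20, -71) + d(-178, -196)) = (-4237 - 35554)*(2*(-71) + (-2 - 196 - 1*(-178))) = -39791*(-142 + (-2 - 196 + 178)) = -39791*(-142 - 20) = -39791*(-162) = 6446142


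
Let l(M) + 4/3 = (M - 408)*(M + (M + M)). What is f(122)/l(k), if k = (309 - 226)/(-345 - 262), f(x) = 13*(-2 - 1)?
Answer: -43108533/183587237 ≈ -0.23481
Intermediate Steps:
f(x) = -39 (f(x) = 13*(-3) = -39)
k = -83/607 (k = 83/(-607) = 83*(-1/607) = -83/607 ≈ -0.13674)
l(M) = -4/3 + 3*M*(-408 + M) (l(M) = -4/3 + (M - 408)*(M + (M + M)) = -4/3 + (-408 + M)*(M + 2*M) = -4/3 + (-408 + M)*(3*M) = -4/3 + 3*M*(-408 + M))
f(122)/l(k) = -39/(-4/3 - 1224*(-83/607) + 3*(-83/607)²) = -39/(-4/3 + 101592/607 + 3*(6889/368449)) = -39/(-4/3 + 101592/607 + 20667/368449) = -39/183587237/1105347 = -39*1105347/183587237 = -43108533/183587237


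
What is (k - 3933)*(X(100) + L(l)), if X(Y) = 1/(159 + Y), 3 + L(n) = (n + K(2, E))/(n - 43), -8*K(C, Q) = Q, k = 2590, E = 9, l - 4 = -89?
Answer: 827520339/265216 ≈ 3120.2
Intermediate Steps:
l = -85 (l = 4 - 89 = -85)
K(C, Q) = -Q/8
L(n) = -3 + (-9/8 + n)/(-43 + n) (L(n) = -3 + (n - ⅛*9)/(n - 43) = -3 + (n - 9/8)/(-43 + n) = -3 + (-9/8 + n)/(-43 + n))
(k - 3933)*(X(100) + L(l)) = (2590 - 3933)*(1/(159 + 100) + (1023 - 16*(-85))/(8*(-43 - 85))) = -1343*(1/259 + (⅛)*(1023 + 1360)/(-128)) = -1343*(1/259 + (⅛)*(-1/128)*2383) = -1343*(1/259 - 2383/1024) = -1343*(-616173/265216) = 827520339/265216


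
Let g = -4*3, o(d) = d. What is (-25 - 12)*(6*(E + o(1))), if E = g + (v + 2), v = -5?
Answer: 3108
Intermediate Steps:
g = -12
E = -15 (E = -12 + (-5 + 2) = -12 - 3 = -15)
(-25 - 12)*(6*(E + o(1))) = (-25 - 12)*(6*(-15 + 1)) = -222*(-14) = -37*(-84) = 3108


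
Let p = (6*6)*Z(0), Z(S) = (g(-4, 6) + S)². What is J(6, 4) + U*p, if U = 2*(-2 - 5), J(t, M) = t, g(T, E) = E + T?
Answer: -2010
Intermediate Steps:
Z(S) = (2 + S)² (Z(S) = ((6 - 4) + S)² = (2 + S)²)
U = -14 (U = 2*(-7) = -14)
p = 144 (p = (6*6)*(2 + 0)² = 36*2² = 36*4 = 144)
J(6, 4) + U*p = 6 - 14*144 = 6 - 2016 = -2010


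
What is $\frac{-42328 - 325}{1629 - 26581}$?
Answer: $\frac{42653}{24952} \approx 1.7094$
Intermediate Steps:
$\frac{-42328 - 325}{1629 - 26581} = - \frac{42653}{-24952} = \left(-42653\right) \left(- \frac{1}{24952}\right) = \frac{42653}{24952}$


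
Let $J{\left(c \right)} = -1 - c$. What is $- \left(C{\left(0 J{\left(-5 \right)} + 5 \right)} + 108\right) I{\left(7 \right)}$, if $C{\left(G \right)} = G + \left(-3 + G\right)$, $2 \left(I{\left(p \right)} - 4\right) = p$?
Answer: $- \frac{1725}{2} \approx -862.5$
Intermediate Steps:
$I{\left(p \right)} = 4 + \frac{p}{2}$
$C{\left(G \right)} = -3 + 2 G$
$- \left(C{\left(0 J{\left(-5 \right)} + 5 \right)} + 108\right) I{\left(7 \right)} = - \left(\left(-3 + 2 \left(0 \left(-1 - -5\right) + 5\right)\right) + 108\right) \left(4 + \frac{1}{2} \cdot 7\right) = - \left(\left(-3 + 2 \left(0 \left(-1 + 5\right) + 5\right)\right) + 108\right) \left(4 + \frac{7}{2}\right) = - \frac{\left(\left(-3 + 2 \left(0 \cdot 4 + 5\right)\right) + 108\right) 15}{2} = - \frac{\left(\left(-3 + 2 \left(0 + 5\right)\right) + 108\right) 15}{2} = - \frac{\left(\left(-3 + 2 \cdot 5\right) + 108\right) 15}{2} = - \frac{\left(\left(-3 + 10\right) + 108\right) 15}{2} = - \frac{\left(7 + 108\right) 15}{2} = - \frac{115 \cdot 15}{2} = \left(-1\right) \frac{1725}{2} = - \frac{1725}{2}$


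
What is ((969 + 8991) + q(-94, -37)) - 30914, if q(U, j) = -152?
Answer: -21106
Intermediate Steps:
((969 + 8991) + q(-94, -37)) - 30914 = ((969 + 8991) - 152) - 30914 = (9960 - 152) - 30914 = 9808 - 30914 = -21106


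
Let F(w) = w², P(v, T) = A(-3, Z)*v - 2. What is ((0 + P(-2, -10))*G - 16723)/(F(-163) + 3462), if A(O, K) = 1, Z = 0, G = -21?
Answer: -16639/30031 ≈ -0.55406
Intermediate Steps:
P(v, T) = -2 + v (P(v, T) = 1*v - 2 = v - 2 = -2 + v)
((0 + P(-2, -10))*G - 16723)/(F(-163) + 3462) = ((0 + (-2 - 2))*(-21) - 16723)/((-163)² + 3462) = ((0 - 4)*(-21) - 16723)/(26569 + 3462) = (-4*(-21) - 16723)/30031 = (84 - 16723)*(1/30031) = -16639*1/30031 = -16639/30031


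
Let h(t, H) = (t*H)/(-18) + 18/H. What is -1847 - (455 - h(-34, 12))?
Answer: -13667/6 ≈ -2277.8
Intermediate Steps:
h(t, H) = 18/H - H*t/18 (h(t, H) = (H*t)*(-1/18) + 18/H = -H*t/18 + 18/H = 18/H - H*t/18)
-1847 - (455 - h(-34, 12)) = -1847 - (455 - (18/12 - 1/18*12*(-34))) = -1847 - (455 - (18*(1/12) + 68/3)) = -1847 - (455 - (3/2 + 68/3)) = -1847 - (455 - 1*145/6) = -1847 - (455 - 145/6) = -1847 - 1*2585/6 = -1847 - 2585/6 = -13667/6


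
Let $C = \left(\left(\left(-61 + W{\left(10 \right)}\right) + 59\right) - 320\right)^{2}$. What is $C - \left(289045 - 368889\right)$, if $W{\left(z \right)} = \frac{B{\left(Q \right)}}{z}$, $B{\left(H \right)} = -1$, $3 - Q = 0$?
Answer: $\frac{18359241}{100} \approx 1.8359 \cdot 10^{5}$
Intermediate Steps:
$Q = 3$ ($Q = 3 - 0 = 3 + 0 = 3$)
$W{\left(z \right)} = - \frac{1}{z}$
$C = \frac{10374841}{100}$ ($C = \left(\left(\left(-61 - \frac{1}{10}\right) + 59\right) - 320\right)^{2} = \left(\left(- \frac{611}{10} + 59\right) - 320\right)^{2} = \left(- \frac{21}{10} - 320\right)^{2} = \left(- \frac{3221}{10}\right)^{2} = \frac{10374841}{100} \approx 1.0375 \cdot 10^{5}$)
$C - \left(289045 - 368889\right) = \frac{10374841}{100} - \left(289045 - 368889\right) = \frac{10374841}{100} - -79844 = \frac{10374841}{100} + 79844 = \frac{18359241}{100}$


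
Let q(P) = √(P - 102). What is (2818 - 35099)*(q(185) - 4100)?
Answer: 132352100 - 32281*√83 ≈ 1.3206e+8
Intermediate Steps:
q(P) = √(-102 + P)
(2818 - 35099)*(q(185) - 4100) = (2818 - 35099)*(√(-102 + 185) - 4100) = -32281*(√83 - 4100) = -32281*(-4100 + √83) = 132352100 - 32281*√83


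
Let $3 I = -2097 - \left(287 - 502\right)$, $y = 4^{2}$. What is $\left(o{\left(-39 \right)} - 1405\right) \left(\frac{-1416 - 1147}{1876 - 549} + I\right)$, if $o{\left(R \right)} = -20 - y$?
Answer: $\frac{3609853423}{3981} \approx 9.0677 \cdot 10^{5}$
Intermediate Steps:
$y = 16$
$o{\left(R \right)} = -36$ ($o{\left(R \right)} = -20 - 16 = -36$)
$I = - \frac{1882}{3}$ ($I = \frac{-2097 - \left(287 - 502\right)}{3} = \frac{-2097 - -215}{3} = \frac{-2097 + 215}{3} = \frac{1}{3} \left(-1882\right) = - \frac{1882}{3} \approx -627.33$)
$\left(o{\left(-39 \right)} - 1405\right) \left(\frac{-1416 - 1147}{1876 - 549} + I\right) = \left(-36 - 1405\right) \left(\frac{-1416 - 1147}{1876 - 549} - \frac{1882}{3}\right) = - 1441 \left(- \frac{2563}{1327} - \frac{1882}{3}\right) = \left(-1441\right) \left(- \frac{2505103}{3981}\right) = \frac{3609853423}{3981}$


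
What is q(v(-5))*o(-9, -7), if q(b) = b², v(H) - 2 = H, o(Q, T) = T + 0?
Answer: -63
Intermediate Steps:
o(Q, T) = T
v(H) = 2 + H
q(v(-5))*o(-9, -7) = (2 - 5)²*(-7) = (-3)²*(-7) = 9*(-7) = -63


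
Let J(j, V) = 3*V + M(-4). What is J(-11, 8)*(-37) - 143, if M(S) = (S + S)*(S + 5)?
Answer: -735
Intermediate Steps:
M(S) = 2*S*(5 + S) (M(S) = (2*S)*(5 + S) = 2*S*(5 + S))
J(j, V) = -8 + 3*V (J(j, V) = 3*V + 2*(-4)*(5 - 4) = 3*V + 2*(-4)*1 = 3*V - 8 = -8 + 3*V)
J(-11, 8)*(-37) - 143 = (-8 + 3*8)*(-37) - 143 = (-8 + 24)*(-37) - 143 = 16*(-37) - 143 = -592 - 143 = -735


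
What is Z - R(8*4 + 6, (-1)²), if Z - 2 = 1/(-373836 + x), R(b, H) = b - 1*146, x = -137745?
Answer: 56273909/511581 ≈ 110.00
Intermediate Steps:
R(b, H) = -146 + b (R(b, H) = b - 146 = -146 + b)
Z = 1023161/511581 (Z = 2 + 1/(-373836 - 137745) = 2 + 1/(-511581) = 2 - 1/511581 = 1023161/511581 ≈ 2.0000)
Z - R(8*4 + 6, (-1)²) = 1023161/511581 - (-146 + (8*4 + 6)) = 1023161/511581 - (-146 + (32 + 6)) = 1023161/511581 - (-146 + 38) = 1023161/511581 - 1*(-108) = 1023161/511581 + 108 = 56273909/511581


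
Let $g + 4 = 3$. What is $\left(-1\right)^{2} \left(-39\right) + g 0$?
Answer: $-39$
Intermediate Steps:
$g = -1$ ($g = -4 + 3 = -1$)
$\left(-1\right)^{2} \left(-39\right) + g 0 = \left(-1\right)^{2} \left(-39\right) - 0 = 1 \left(-39\right) + 0 = -39 + 0 = -39$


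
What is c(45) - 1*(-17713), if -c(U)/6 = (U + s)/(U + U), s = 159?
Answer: 88497/5 ≈ 17699.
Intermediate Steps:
c(U) = -3*(159 + U)/U (c(U) = -6*(U + 159)/(U + U) = -6*(159 + U)/(2*U) = -6*(159 + U)*1/(2*U) = -3*(159 + U)/U)
c(45) - 1*(-17713) = (-3 - 477/45) - 1*(-17713) = (-3 - 477*1/45) + 17713 = (-3 - 53/5) + 17713 = -68/5 + 17713 = 88497/5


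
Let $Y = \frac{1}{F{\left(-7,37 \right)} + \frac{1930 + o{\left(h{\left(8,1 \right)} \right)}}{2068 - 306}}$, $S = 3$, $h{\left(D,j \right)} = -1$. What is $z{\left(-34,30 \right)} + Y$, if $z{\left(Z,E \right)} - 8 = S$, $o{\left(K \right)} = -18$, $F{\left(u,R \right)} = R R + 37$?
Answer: $\frac{13636943}{1239642} \approx 11.001$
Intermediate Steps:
$F{\left(u,R \right)} = 37 + R^{2}$ ($F{\left(u,R \right)} = R^{2} + 37 = 37 + R^{2}$)
$z{\left(Z,E \right)} = 11$ ($z{\left(Z,E \right)} = 8 + 3 = 11$)
$Y = \frac{881}{1239642}$ ($Y = \frac{1}{\left(37 + 37^{2}\right) + \frac{1930 - 18}{2068 - 306}} = \frac{1}{\left(37 + 1369\right) + \frac{1912}{1762}} = \frac{1}{1406 + 1912 \cdot \frac{1}{1762}} = \frac{1}{1406 + \frac{956}{881}} = \frac{1}{\frac{1239642}{881}} = \frac{881}{1239642} \approx 0.00071069$)
$z{\left(-34,30 \right)} + Y = 11 + \frac{881}{1239642} = \frac{13636943}{1239642}$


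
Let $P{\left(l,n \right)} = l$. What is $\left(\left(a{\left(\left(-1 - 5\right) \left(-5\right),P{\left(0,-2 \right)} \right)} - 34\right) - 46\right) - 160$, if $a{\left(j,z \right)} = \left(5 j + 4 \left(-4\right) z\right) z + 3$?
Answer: $-237$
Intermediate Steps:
$a{\left(j,z \right)} = 3 + z \left(- 16 z + 5 j\right)$ ($a{\left(j,z \right)} = \left(5 j - 16 z\right) z + 3 = \left(- 16 z + 5 j\right) z + 3 = z \left(- 16 z + 5 j\right) + 3 = 3 + z \left(- 16 z + 5 j\right)$)
$\left(\left(a{\left(\left(-1 - 5\right) \left(-5\right),P{\left(0,-2 \right)} \right)} - 34\right) - 46\right) - 160 = \left(\left(\left(3 - 16 \cdot 0^{2} + 5 \left(-1 - 5\right) \left(-5\right) 0\right) - 34\right) - 46\right) - 160 = \left(\left(\left(3 - 0 + 5 \left(\left(-6\right) \left(-5\right)\right) 0\right) - 34\right) - 46\right) - 160 = \left(\left(\left(3 + 0 + 5 \cdot 30 \cdot 0\right) - 34\right) - 46\right) - 160 = \left(\left(\left(3 + 0 + 0\right) - 34\right) - 46\right) - 160 = \left(\left(3 - 34\right) - 46\right) - 160 = \left(-31 - 46\right) - 160 = -77 - 160 = -237$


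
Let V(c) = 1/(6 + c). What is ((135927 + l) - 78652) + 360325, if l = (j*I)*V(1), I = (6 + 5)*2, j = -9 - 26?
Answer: 417490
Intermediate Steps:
j = -35
I = 22 (I = 11*2 = 22)
l = -110 (l = (-35*22)/(6 + 1) = -770/7 = -770*⅐ = -110)
((135927 + l) - 78652) + 360325 = ((135927 - 110) - 78652) + 360325 = (135817 - 78652) + 360325 = 57165 + 360325 = 417490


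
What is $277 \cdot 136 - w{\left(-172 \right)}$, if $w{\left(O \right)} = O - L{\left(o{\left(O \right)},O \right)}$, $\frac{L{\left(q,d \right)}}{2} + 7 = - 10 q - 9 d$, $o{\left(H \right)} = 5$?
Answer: $40826$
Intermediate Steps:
$L{\left(q,d \right)} = -14 - 20 q - 18 d$ ($L{\left(q,d \right)} = -14 + 2 \left(- 10 q - 9 d\right) = -14 - \left(18 d + 20 q\right) = -14 - 20 q - 18 d$)
$w{\left(O \right)} = 114 + 19 O$ ($w{\left(O \right)} = O - \left(-14 - 100 - 18 O\right) = O - \left(-114 - 18 O\right) = O + \left(114 + 18 O\right) = 114 + 19 O$)
$277 \cdot 136 - w{\left(-172 \right)} = 277 \cdot 136 - \left(114 + 19 \left(-172\right)\right) = 37672 - \left(114 - 3268\right) = 37672 - -3154 = 37672 + 3154 = 40826$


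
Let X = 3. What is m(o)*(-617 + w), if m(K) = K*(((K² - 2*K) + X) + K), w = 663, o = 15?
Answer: 146970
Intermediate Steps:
m(K) = K*(3 + K² - K) (m(K) = K*(((K² - 2*K) + 3) + K) = K*((3 + K² - 2*K) + K) = K*(3 + K² - K))
m(o)*(-617 + w) = (15*(3 + 15² - 1*15))*(-617 + 663) = (15*(3 + 225 - 15))*46 = (15*213)*46 = 3195*46 = 146970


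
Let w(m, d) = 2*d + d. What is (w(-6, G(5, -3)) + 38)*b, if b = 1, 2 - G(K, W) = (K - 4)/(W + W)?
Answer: 89/2 ≈ 44.500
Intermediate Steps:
G(K, W) = 2 - (-4 + K)/(2*W) (G(K, W) = 2 - (K - 4)/(W + W) = 2 - (-4 + K)/(2*W))
w(m, d) = 3*d
(w(-6, G(5, -3)) + 38)*b = (3*((½)*(4 - 1*5 + 4*(-3))/(-3)) + 38)*1 = (3*((½)*(-⅓)*(4 - 5 - 12)) + 38)*1 = (3*((½)*(-⅓)*(-13)) + 38)*1 = (3*(13/6) + 38)*1 = (13/2 + 38)*1 = (89/2)*1 = 89/2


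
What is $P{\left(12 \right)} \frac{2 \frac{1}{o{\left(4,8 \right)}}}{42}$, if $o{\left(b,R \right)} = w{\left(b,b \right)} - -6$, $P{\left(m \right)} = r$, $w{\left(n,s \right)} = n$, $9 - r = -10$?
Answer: $\frac{19}{210} \approx 0.090476$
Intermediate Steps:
$r = 19$ ($r = 9 - -10 = 9 + 10 = 19$)
$P{\left(m \right)} = 19$
$o{\left(b,R \right)} = 6 + b$ ($o{\left(b,R \right)} = b - -6 = b + 6 = 6 + b$)
$P{\left(12 \right)} \frac{2 \frac{1}{o{\left(4,8 \right)}}}{42} = 19 \frac{2 \frac{1}{6 + 4}}{42} = 19 \cdot \frac{2}{10} \cdot \frac{1}{42} = 19 \cdot 2 \cdot \frac{1}{10} \cdot \frac{1}{42} = 19 \cdot \frac{1}{5} \cdot \frac{1}{42} = 19 \cdot \frac{1}{210} = \frac{19}{210}$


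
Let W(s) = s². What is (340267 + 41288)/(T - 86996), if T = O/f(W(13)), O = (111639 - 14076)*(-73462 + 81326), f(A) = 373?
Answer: 142320015/734785924 ≈ 0.19369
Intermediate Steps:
O = 767235432 (O = 97563*7864 = 767235432)
T = 767235432/373 ≈ 2.0569e+6
(340267 + 41288)/(T - 86996) = (340267 + 41288)/(767235432/373 - 86996) = 381555/(734785924/373) = 381555*(373/734785924) = 142320015/734785924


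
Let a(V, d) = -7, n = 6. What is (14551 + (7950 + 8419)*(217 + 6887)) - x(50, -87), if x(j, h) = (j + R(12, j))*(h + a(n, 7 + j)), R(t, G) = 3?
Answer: 116304909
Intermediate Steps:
x(j, h) = (-7 + h)*(3 + j) (x(j, h) = (j + 3)*(h - 7) = (3 + j)*(-7 + h) = (-7 + h)*(3 + j))
(14551 + (7950 + 8419)*(217 + 6887)) - x(50, -87) = (14551 + (7950 + 8419)*(217 + 6887)) - (-21 - 7*50 + 3*(-87) - 87*50) = (14551 + 16369*7104) - (-21 - 350 - 261 - 4350) = (14551 + 116285376) - 1*(-4982) = 116299927 + 4982 = 116304909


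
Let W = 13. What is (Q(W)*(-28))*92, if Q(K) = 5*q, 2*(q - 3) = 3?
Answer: -57960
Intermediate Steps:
q = 9/2 (q = 3 + (1/2)*3 = 3 + 3/2 = 9/2 ≈ 4.5000)
Q(K) = 45/2 (Q(K) = 5*(9/2) = 45/2)
(Q(W)*(-28))*92 = ((45/2)*(-28))*92 = -630*92 = -57960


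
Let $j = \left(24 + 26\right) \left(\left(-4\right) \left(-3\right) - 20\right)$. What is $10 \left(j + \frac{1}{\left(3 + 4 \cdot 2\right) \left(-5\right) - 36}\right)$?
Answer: $- \frac{364010}{91} \approx -4000.1$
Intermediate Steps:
$j = -400$ ($j = 50 \left(12 - 20\right) = 50 \left(-8\right) = -400$)
$10 \left(j + \frac{1}{\left(3 + 4 \cdot 2\right) \left(-5\right) - 36}\right) = 10 \left(-400 + \frac{1}{\left(3 + 4 \cdot 2\right) \left(-5\right) - 36}\right) = 10 \left(-400 + \frac{1}{\left(3 + 8\right) \left(-5\right) - 36}\right) = 10 \left(-400 + \frac{1}{11 \left(-5\right) - 36}\right) = 10 \left(-400 + \frac{1}{-55 - 36}\right) = 10 \left(-400 + \frac{1}{-91}\right) = 10 \left(-400 - \frac{1}{91}\right) = 10 \left(- \frac{36401}{91}\right) = - \frac{364010}{91}$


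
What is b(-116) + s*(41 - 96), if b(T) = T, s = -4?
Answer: 104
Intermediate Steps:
b(-116) + s*(41 - 96) = -116 - 4*(41 - 96) = -116 - 4*(-55) = -116 + 220 = 104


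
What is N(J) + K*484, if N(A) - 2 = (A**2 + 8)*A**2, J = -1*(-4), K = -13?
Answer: -5906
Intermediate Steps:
J = 4
N(A) = 2 + A**2*(8 + A**2) (N(A) = 2 + (A**2 + 8)*A**2 = 2 + (8 + A**2)*A**2 = 2 + A**2*(8 + A**2))
N(J) + K*484 = (2 + 4**4 + 8*4**2) - 13*484 = (2 + 256 + 8*16) - 6292 = (2 + 256 + 128) - 6292 = 386 - 6292 = -5906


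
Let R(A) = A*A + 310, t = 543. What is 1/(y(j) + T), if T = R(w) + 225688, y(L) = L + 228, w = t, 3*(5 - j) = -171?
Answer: 1/521137 ≈ 1.9189e-6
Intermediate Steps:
j = 62 (j = 5 - ⅓*(-171) = 5 + 57 = 62)
w = 543
y(L) = 228 + L
R(A) = 310 + A² (R(A) = A² + 310 = 310 + A²)
T = 520847 (T = (310 + 543²) + 225688 = (310 + 294849) + 225688 = 295159 + 225688 = 520847)
1/(y(j) + T) = 1/((228 + 62) + 520847) = 1/(290 + 520847) = 1/521137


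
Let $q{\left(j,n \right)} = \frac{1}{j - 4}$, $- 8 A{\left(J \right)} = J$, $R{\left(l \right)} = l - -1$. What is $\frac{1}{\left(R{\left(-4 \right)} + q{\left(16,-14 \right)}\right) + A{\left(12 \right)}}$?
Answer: $- \frac{12}{53} \approx -0.22642$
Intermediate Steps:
$R{\left(l \right)} = 1 + l$ ($R{\left(l \right)} = l + 1 = 1 + l$)
$A{\left(J \right)} = - \frac{J}{8}$
$q{\left(j,n \right)} = \frac{1}{-4 + j}$
$\frac{1}{\left(R{\left(-4 \right)} + q{\left(16,-14 \right)}\right) + A{\left(12 \right)}} = \frac{1}{\left(\left(1 - 4\right) + \frac{1}{-4 + 16}\right) - \frac{3}{2}} = \frac{1}{\left(-3 + \frac{1}{12}\right) - \frac{3}{2}} = \frac{1}{- \frac{35}{12} - \frac{3}{2}} = \frac{1}{- \frac{53}{12}} = - \frac{12}{53}$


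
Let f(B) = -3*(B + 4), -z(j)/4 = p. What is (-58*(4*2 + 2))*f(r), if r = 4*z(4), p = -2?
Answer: 62640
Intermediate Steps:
z(j) = 8 (z(j) = -4*(-2) = 8)
r = 32 (r = 4*8 = 32)
f(B) = -12 - 3*B (f(B) = -3*(4 + B) = -12 - 3*B)
(-58*(4*2 + 2))*f(r) = (-58*(4*2 + 2))*(-12 - 3*32) = (-58*(8 + 2))*(-12 - 96) = -58*10*(-108) = -580*(-108) = 62640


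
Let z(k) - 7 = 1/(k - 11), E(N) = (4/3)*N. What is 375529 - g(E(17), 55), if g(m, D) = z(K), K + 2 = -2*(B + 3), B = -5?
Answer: 3379699/9 ≈ 3.7552e+5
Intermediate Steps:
K = 2 (K = -2 - 2*(-5 + 3) = -2 - 2*(-2) = -2 + 4 = 2)
E(N) = 4*N/3 (E(N) = (4*(1/3))*N = 4*N/3)
z(k) = 7 + 1/(-11 + k) (z(k) = 7 + 1/(k - 11) = 7 + 1/(-11 + k))
g(m, D) = 62/9 (g(m, D) = (-76 + 7*2)/(-11 + 2) = (-76 + 14)/(-9) = -1/9*(-62) = 62/9)
375529 - g(E(17), 55) = 375529 - 1*62/9 = 375529 - 62/9 = 3379699/9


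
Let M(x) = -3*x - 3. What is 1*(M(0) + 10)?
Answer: 7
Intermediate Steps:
M(x) = -3 - 3*x
1*(M(0) + 10) = 1*((-3 - 3*0) + 10) = 1*((-3 + 0) + 10) = 1*(-3 + 10) = 1*7 = 7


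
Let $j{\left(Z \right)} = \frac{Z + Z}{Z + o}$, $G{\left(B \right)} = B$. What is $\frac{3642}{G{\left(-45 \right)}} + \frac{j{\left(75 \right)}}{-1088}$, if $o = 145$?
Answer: $- \frac{29058529}{359040} \approx -80.934$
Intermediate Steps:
$j{\left(Z \right)} = \frac{2 Z}{145 + Z}$ ($j{\left(Z \right)} = \frac{Z + Z}{Z + 145} = \frac{2 Z}{145 + Z}$)
$\frac{3642}{G{\left(-45 \right)}} + \frac{j{\left(75 \right)}}{-1088} = \frac{3642}{-45} + \frac{2 \cdot 75 \frac{1}{145 + 75}}{-1088} = 3642 \left(- \frac{1}{45}\right) + 2 \cdot 75 \cdot \frac{1}{220} \left(- \frac{1}{1088}\right) = - \frac{1214}{15} + 2 \cdot 75 \cdot \frac{1}{220} \left(- \frac{1}{1088}\right) = - \frac{1214}{15} + \frac{15}{22} \left(- \frac{1}{1088}\right) = - \frac{1214}{15} - \frac{15}{23936} = - \frac{29058529}{359040}$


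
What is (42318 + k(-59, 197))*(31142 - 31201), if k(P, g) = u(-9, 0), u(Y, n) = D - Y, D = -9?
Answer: -2496762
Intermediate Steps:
u(Y, n) = -9 - Y
k(P, g) = 0 (k(P, g) = -9 - 1*(-9) = -9 + 9 = 0)
(42318 + k(-59, 197))*(31142 - 31201) = (42318 + 0)*(31142 - 31201) = 42318*(-59) = -2496762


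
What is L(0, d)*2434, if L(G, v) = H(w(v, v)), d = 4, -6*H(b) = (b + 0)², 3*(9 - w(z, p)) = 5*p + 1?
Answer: -4868/3 ≈ -1622.7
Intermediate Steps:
w(z, p) = 26/3 - 5*p/3 (w(z, p) = 9 - (5*p + 1)/3 = 9 - (1 + 5*p)/3 = 9 + (-⅓ - 5*p/3) = 26/3 - 5*p/3)
H(b) = -b²/6 (H(b) = -(b + 0)²/6 = -b²/6)
L(G, v) = -(26/3 - 5*v/3)²/6
L(0, d)*2434 = -(-26 + 5*4)²/54*2434 = -(-26 + 20)²/54*2434 = -1/54*(-6)²*2434 = -1/54*36*2434 = -⅔*2434 = -4868/3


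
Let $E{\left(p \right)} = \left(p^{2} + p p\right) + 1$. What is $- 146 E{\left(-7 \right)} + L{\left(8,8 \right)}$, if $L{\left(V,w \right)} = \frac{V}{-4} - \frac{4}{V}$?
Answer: $- \frac{28913}{2} \approx -14457.0$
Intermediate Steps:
$L{\left(V,w \right)} = - \frac{4}{V} - \frac{V}{4}$ ($L{\left(V,w \right)} = V \left(- \frac{1}{4}\right) - \frac{4}{V} = - \frac{V}{4} - \frac{4}{V} = - \frac{4}{V} - \frac{V}{4}$)
$E{\left(p \right)} = 1 + 2 p^{2}$ ($E{\left(p \right)} = \left(p^{2} + p^{2}\right) + 1 = 2 p^{2} + 1 = 1 + 2 p^{2}$)
$- 146 E{\left(-7 \right)} + L{\left(8,8 \right)} = - 146 \left(1 + 2 \left(-7\right)^{2}\right) - \left(2 + \frac{4}{8}\right) = - 146 \left(1 + 2 \cdot 49\right) - \frac{5}{2} = - 146 \left(1 + 98\right) - \frac{5}{2} = \left(-146\right) 99 - \frac{5}{2} = -14454 - \frac{5}{2} = - \frac{28913}{2}$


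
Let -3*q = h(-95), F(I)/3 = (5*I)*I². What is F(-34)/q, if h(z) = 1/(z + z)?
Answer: -336049200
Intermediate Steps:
F(I) = 15*I³ (F(I) = 3*((5*I)*I²) = 3*(5*I³) = 15*I³)
h(z) = 1/(2*z)
q = 1/570 (q = -1/(6*(-95)) = -(-1)/(6*95) = -⅓*(-1/190) = 1/570 ≈ 0.0017544)
F(-34)/q = (15*(-34)³)/(1/570) = (15*(-39304))*570 = -589560*570 = -336049200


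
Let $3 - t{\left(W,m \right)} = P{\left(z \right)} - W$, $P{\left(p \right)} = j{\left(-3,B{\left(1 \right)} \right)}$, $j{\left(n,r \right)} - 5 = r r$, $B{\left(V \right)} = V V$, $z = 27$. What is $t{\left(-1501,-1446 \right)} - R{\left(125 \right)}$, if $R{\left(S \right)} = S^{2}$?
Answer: $-17129$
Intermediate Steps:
$B{\left(V \right)} = V^{2}$
$j{\left(n,r \right)} = 5 + r^{2}$ ($j{\left(n,r \right)} = 5 + r r = 5 + r^{2}$)
$P{\left(p \right)} = 6$ ($P{\left(p \right)} = 5 + \left(1^{2}\right)^{2} = 5 + 1^{2} = 5 + 1 = 6$)
$t{\left(W,m \right)} = -3 + W$ ($t{\left(W,m \right)} = 3 - \left(6 - W\right) = 3 + \left(-6 + W\right) = -3 + W$)
$t{\left(-1501,-1446 \right)} - R{\left(125 \right)} = \left(-3 - 1501\right) - 125^{2} = -1504 - 15625 = -17129$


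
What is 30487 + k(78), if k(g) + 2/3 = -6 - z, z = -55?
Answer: 91606/3 ≈ 30535.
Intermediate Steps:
k(g) = 145/3 (k(g) = -⅔ + (-6 - 1*(-55)) = -⅔ + (-6 + 55) = -⅔ + 49 = 145/3)
30487 + k(78) = 30487 + 145/3 = 91606/3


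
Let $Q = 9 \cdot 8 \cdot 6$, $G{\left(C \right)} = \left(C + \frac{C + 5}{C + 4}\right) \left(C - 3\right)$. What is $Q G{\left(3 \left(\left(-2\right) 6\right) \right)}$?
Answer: $\frac{1180413}{2} \approx 5.9021 \cdot 10^{5}$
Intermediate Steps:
$G{\left(C \right)} = \left(-3 + C\right) \left(C + \frac{5 + C}{4 + C}\right)$ ($G{\left(C \right)} = \left(C + \frac{5 + C}{4 + C}\right) \left(-3 + C\right) = \left(-3 + C\right) \left(C + \frac{5 + C}{4 + C}\right)$)
$Q = 432$ ($Q = 72 \cdot 6 = 432$)
$Q G{\left(3 \left(\left(-2\right) 6\right) \right)} = 432 \frac{-15 + \left(3 \left(\left(-2\right) 6\right)\right)^{3} - 10 \cdot 3 \left(\left(-2\right) 6\right) + 2 \left(3 \left(\left(-2\right) 6\right)\right)^{2}}{4 + 3 \left(\left(-2\right) 6\right)} = 432 \frac{-15 + \left(3 \left(-12\right)\right)^{3} - 10 \cdot 3 \left(-12\right) + 2 \left(3 \left(-12\right)\right)^{2}}{4 + 3 \left(-12\right)} = 432 \frac{-15 + \left(-36\right)^{3} - -360 + 2 \left(-36\right)^{2}}{4 - 36} = 432 \frac{-15 - 46656 + 360 + 2 \cdot 1296}{-32} = 432 \left(- \frac{-15 - 46656 + 360 + 2592}{32}\right) = 432 \left(\left(- \frac{1}{32}\right) \left(-43719\right)\right) = 432 \cdot \frac{43719}{32} = \frac{1180413}{2}$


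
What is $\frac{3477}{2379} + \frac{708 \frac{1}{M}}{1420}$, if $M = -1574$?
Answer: $\frac{10614329}{7264010} \approx 1.4612$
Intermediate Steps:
$\frac{3477}{2379} + \frac{708 \frac{1}{M}}{1420} = \frac{3477}{2379} + \frac{708 \frac{1}{-1574}}{1420} = 3477 \cdot \frac{1}{2379} + 708 \left(- \frac{1}{1574}\right) \frac{1}{1420} = \frac{19}{13} - \frac{177}{558770} = \frac{10614329}{7264010}$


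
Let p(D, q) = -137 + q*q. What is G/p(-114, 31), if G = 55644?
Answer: 13911/206 ≈ 67.529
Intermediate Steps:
p(D, q) = -137 + q**2
G/p(-114, 31) = 55644/(-137 + 31**2) = 55644/(-137 + 961) = 55644/824 = 55644*(1/824) = 13911/206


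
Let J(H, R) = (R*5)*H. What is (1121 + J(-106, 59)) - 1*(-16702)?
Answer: -13447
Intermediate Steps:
J(H, R) = 5*H*R (J(H, R) = (5*R)*H = 5*H*R)
(1121 + J(-106, 59)) - 1*(-16702) = (1121 + 5*(-106)*59) - 1*(-16702) = (1121 - 31270) + 16702 = -30149 + 16702 = -13447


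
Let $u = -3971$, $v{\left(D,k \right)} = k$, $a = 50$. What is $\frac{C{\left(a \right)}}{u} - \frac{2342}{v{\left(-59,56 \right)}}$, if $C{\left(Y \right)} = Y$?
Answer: $- \frac{4651441}{111188} \approx -41.834$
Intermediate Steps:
$\frac{C{\left(a \right)}}{u} - \frac{2342}{v{\left(-59,56 \right)}} = \frac{50}{-3971} - \frac{2342}{56} = 50 \left(- \frac{1}{3971}\right) - \frac{1171}{28} = - \frac{50}{3971} - \frac{1171}{28} = - \frac{4651441}{111188}$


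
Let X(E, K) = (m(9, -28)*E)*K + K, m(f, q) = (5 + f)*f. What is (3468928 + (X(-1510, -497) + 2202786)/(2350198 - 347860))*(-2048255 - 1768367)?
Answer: -1019634511490684831/77013 ≈ -1.3240e+13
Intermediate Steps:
m(f, q) = f*(5 + f)
X(E, K) = K + 126*E*K (X(E, K) = ((9*(5 + 9))*E)*K + K = ((9*14)*E)*K + K = (126*E)*K + K = 126*E*K + K = K + 126*E*K)
(3468928 + (X(-1510, -497) + 2202786)/(2350198 - 347860))*(-2048255 - 1768367) = (3468928 + (-497*(1 + 126*(-1510)) + 2202786)/(2350198 - 347860))*(-2048255 - 1768367) = (3468928 + (-497*(1 - 190260) + 2202786)/2002338)*(-3816622) = (3468928 + (-497*(-190259) + 2202786)*(1/2002338))*(-3816622) = (3468928 + (94558723 + 2202786)*(1/2002338))*(-3816622) = (3468928 + 96761509*(1/2002338))*(-3816622) = (3468928 + 7443193/154026)*(-3816622) = (534312547321/154026)*(-3816622) = -1019634511490684831/77013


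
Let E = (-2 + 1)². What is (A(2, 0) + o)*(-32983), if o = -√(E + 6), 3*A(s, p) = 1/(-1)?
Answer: 32983/3 + 32983*√7 ≈ 98259.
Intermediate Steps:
E = 1 (E = (-1)² = 1)
A(s, p) = -⅓ (A(s, p) = (⅓)/(-1) = (⅓)*(-1) = -⅓)
o = -√7 (o = -√(1 + 6) = -√7 ≈ -2.6458)
(A(2, 0) + o)*(-32983) = (-⅓ - √7)*(-32983) = 32983/3 + 32983*√7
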